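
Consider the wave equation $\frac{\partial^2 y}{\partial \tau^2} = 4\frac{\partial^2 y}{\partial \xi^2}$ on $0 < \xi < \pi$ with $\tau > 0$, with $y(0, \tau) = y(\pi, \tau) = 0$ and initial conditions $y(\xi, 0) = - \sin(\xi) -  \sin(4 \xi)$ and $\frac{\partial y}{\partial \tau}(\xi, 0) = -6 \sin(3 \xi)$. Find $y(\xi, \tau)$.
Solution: Separating variables: $y = \sum [A_n \cos(\omega_n \tau) + B_n \sin(\omega_n \tau)] \sin(n\xi)$, $\omega_n = 2n$. From ICs ($B_n$ = velocity coefficient / $\omega_n$): $A_1=-1, A_4=-1, B_3=-1$.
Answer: $y(\xi, \tau) = - \sin(6 \tau) \sin(3 \xi) -  \sin(\xi) \cos(2 \tau) -  \sin(4 \xi) \cos(8 \tau)$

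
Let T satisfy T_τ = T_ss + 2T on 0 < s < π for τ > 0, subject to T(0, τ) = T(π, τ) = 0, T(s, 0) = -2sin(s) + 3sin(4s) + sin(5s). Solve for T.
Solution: Substitute T = exp(2τ)u.
Then T_τ = exp(2τ)(u_τ + 2u), T_ss = exp(2τ)u_ss; substituting and dividing by exp(2τ), the lower-order terms cancel: u_τ = u_ss (standard heat equation).
Data for u: u(s,0) = T(s,0) = -2sin(s) + 3sin(4s) + sin(5s). The boundary conditions carry over: u(0,τ) = u(π,τ) = 0.
Separating variables: u = Σ c_n exp(-n²τ) sin(ns). From u(s,0) = -2sin(s) + 3sin(4s) + sin(5s): c_1=-2, c_4=3, c_5=1.
So u(s,τ) = -2exp(-τ)sin(s) + 3exp(-16τ)sin(4s) + exp(-25τ)sin(5s), and T(s,τ) = exp(2τ)u(s,τ).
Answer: T(s, τ) = -2exp(τ)sin(s) + 3exp(-14τ)sin(4s) + exp(-23τ)sin(5s)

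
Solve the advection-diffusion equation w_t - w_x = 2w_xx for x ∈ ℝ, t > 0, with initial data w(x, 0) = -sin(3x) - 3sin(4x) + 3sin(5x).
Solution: Change to a moving frame: let η = x + t, σ = t and write w(x,t) = u(η,σ).
By the chain rule w_t = u_σ + u_η, w_x = u_η, w_xx = u_ηη.
Then w_t - w_x = u_σ: the advection term cancels and the PDE becomes the heat equation u_σ = 2u_ηη on η ∈ ℝ.
Initial data: u(η,0) = w(η,0) = -sin(3η) - 3sin(4η) + 3sin(5η).
On η ∈ ℝ each mode satisfies (sin(nη))″ = -n² sin(nη), so exp(-2n²σ) sin(nη) solves the heat equation; by superposition u(η,σ) = Σ c_n exp(-2n²σ) sin(nη).
Reading off the coefficients: c_3=-1, c_4=-3, c_5=3, so u(η,σ) = -exp(-18σ)sin(3η) - 3exp(-32σ)sin(4η) + 3exp(-50σ)sin(5η).
Substituting back η = x + t, σ = t: w(x,t) = u(x + t, t).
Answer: w(x, t) = -exp(-18t)sin(3t + 3x) - 3exp(-32t)sin(4t + 4x) + 3exp(-50t)sin(5t + 5x)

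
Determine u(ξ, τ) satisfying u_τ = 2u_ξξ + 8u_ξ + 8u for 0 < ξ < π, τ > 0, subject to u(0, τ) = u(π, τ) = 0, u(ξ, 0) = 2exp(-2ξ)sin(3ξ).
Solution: Substitute u = exp(-2ξ)w, i.e. w = exp(2ξ)u.
By the product rule, u_ξ = exp(-2ξ)(w_ξ - 2w), u_ξξ = exp(-2ξ)(w_ξξ - 4w_ξ + 4w), u_τ = exp(-2ξ)w_τ.
Substituting into the PDE and dividing by exp(-2ξ): w_τ = 2(w_ξξ - 4w_ξ + 4w) + 8(w_ξ - 2w) + 8w.
The lower-order terms cancel, leaving the standard heat equation w_τ = 2w_ξξ.
Initial data for w: w(ξ,0) = exp(2ξ)u(ξ,0) = 2sin(3ξ). The boundary conditions carry over: w(0,τ) = w(π,τ) = 0.
Solve for w:
  Using separation of variables w = X(ξ)T(τ):
  Eigenfunctions: sin(nξ), n = 1, 2, 3, ...
  General solution: w(ξ, τ) = Σ c_n sin(nξ) exp(-2n² τ)
  Matching w(ξ,0) = 2sin(3ξ) term by term: c_3=2.
Hence w(ξ,τ) = 2exp(-18τ)sin(3ξ).
Transform back: u(ξ,τ) = exp(-2ξ)w(ξ,τ).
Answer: u(ξ, τ) = 2exp(-2ξ)exp(-18τ)sin(3ξ)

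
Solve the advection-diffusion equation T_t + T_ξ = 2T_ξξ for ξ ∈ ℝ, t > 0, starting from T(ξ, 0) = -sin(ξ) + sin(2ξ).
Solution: Moving frame: η = ξ - t, σ = t, T = u(η,σ), so T_t = u_σ - u_η and T_ξξ = u_ηη.
Hence T_t + T_ξ = u_σ and the PDE becomes the heat equation u_σ = 2u_ηη on η ∈ ℝ.
Initial data: u(η,0) = T(η,0) = -sin(η) + sin(2η). Each mode sin(nη) decays as exp(-2n²σ) on ℝ, so u(η,σ) = Σ c_n exp(-2n²σ) sin(nη) with c_1=-1, c_2=1: u(η,σ) = -exp(-2σ)sin(η) + exp(-8σ)sin(2η).
Substituting back: T(ξ,t) = u(ξ - t, t).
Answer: T(ξ, t) = exp(-2t)sin(t - ξ) - exp(-8t)sin(2t - 2ξ)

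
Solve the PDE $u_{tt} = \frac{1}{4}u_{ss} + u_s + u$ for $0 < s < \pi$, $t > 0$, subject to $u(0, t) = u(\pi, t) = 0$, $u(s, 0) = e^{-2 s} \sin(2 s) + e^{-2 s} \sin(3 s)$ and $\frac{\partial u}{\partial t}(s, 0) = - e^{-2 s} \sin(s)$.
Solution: Substitute $u = e^{-2s}w$.
Then $u_s = e^{-2s}(w_s - 2w)$, $u_{ss} = e^{-2s}(w_{ss} - 4w_s + 4w)$, $u_{tt} = e^{-2s}w_{tt}$; substituting and dividing by $e^{-2s}$, the lower-order terms cancel: $w_{tt} = \frac{1}{4}w_{ss}$ (standard wave equation).
Data for $w$: $w(s,0) = e^{2s}u(s,0) = \sin(2 s) + \sin(3 s)$; $w_t(s,0) = e^{2s}u_t(s,0) = - \sin(s)$. The boundary conditions carry over: $w(0,t) = w(\pi,t) = 0$.
Separating variables: $w = \sum [A_n \cos(\omega_n t) + B_n \sin(\omega_n t)] \sin(ns)$, $\omega_n = n/2$. From ICs ($B_n$ = velocity coefficient / $\omega_n$): $A_2=1, A_3=1, B_1=-2$.
So $w(s,t) = -2 \sin(s) \sin(t/2) + \sin(2 s) \cos(t) + \sin(3 s) \cos(3 t/2)$, and $u(s,t) = e^{-2s}w(s,t)$.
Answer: $u(s, t) = -2 e^{-2 s} \sin(s) \sin(t/2) + e^{-2 s} \sin(2 s) \cos(t) + e^{-2 s} \sin(3 s) \cos(3 t/2)$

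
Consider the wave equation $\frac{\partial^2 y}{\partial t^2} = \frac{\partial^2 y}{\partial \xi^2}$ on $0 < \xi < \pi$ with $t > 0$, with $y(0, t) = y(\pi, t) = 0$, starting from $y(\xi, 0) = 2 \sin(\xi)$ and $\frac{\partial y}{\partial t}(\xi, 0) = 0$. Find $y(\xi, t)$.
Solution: Separating variables: $y = \sum [A_n \cos(\omega_n t) + B_n \sin(\omega_n t)] \sin(n\xi)$, $\omega_n = n$. From ICs: $A_1=2$.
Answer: $y(\xi, t) = 2 \sin(\xi) \cos(t)$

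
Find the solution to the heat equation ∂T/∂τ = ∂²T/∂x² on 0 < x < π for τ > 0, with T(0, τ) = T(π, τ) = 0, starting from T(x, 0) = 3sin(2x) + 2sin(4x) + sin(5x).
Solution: Using separation of variables T = X(x)G(τ):
Eigenfunctions: sin(nx), n = 1, 2, 3, ...
General solution: T(x, τ) = Σ c_n sin(nx) exp(-n² τ)
Matching T(x,0) = 3sin(2x) + 2sin(4x) + sin(5x) term by term: c_2=3, c_4=2, c_5=1.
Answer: T(x, τ) = 3exp(-4τ)sin(2x) + 2exp(-16τ)sin(4x) + exp(-25τ)sin(5x)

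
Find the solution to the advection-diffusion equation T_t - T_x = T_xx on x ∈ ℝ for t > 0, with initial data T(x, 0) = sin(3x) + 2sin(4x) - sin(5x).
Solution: Change to a moving frame: let η = x + t, σ = t and write T(x,t) = u(η,σ).
By the chain rule T_t = u_σ + u_η, T_x = u_η, T_xx = u_ηη.
Then T_t - T_x = u_σ: the advection term cancels and the PDE becomes the heat equation u_σ = u_ηη on η ∈ ℝ.
Initial data: u(η,0) = T(η,0) = sin(3η) + 2sin(4η) - sin(5η).
On η ∈ ℝ each mode satisfies (sin(nη))″ = -n² sin(nη), so exp(-n²σ) sin(nη) solves the heat equation; by superposition u(η,σ) = Σ c_n exp(-n²σ) sin(nη).
Reading off the coefficients: c_3=1, c_4=2, c_5=-1, so u(η,σ) = exp(-9σ)sin(3η) + 2exp(-16σ)sin(4η) - exp(-25σ)sin(5η).
Substituting back η = x + t, σ = t: T(x,t) = u(x + t, t).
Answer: T(x, t) = exp(-9t)sin(3t + 3x) + 2exp(-16t)sin(4t + 4x) - exp(-25t)sin(5t + 5x)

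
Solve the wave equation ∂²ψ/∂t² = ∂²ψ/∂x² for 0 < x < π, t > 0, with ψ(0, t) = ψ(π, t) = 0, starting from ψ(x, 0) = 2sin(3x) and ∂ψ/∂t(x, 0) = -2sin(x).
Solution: Separating variables: ψ = Σ [A_n cos(ω_n t) + B_n sin(ω_n t)] sin(nx), ω_n = n. From ICs (B_n = velocity coefficient / ω_n): A_3=2, B_1=-2.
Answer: ψ(x, t) = -2sin(t)sin(x) + 2sin(3x)cos(3t)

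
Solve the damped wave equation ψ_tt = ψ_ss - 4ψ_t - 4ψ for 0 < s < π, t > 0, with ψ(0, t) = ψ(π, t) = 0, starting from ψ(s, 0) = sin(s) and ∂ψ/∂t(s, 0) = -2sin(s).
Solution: Substitute ψ = exp(-2t)u, i.e. u = exp(2t)ψ.
By the product rule, ψ_t = exp(-2t)(u_t - 2u), ψ_tt = exp(-2t)(u_tt - 4u_t + 4u), ψ_ss = exp(-2t)u_ss.
Substituting into the PDE and dividing by exp(-2t): u_tt - 4u_t + 4u = u_ss - 4(u_t - 2u) - 4u.
The lower-order terms cancel, leaving the standard wave equation u_tt = u_ss.
Initial data for u: u(s,0) = ψ(s,0) = sin(s); u_t(s,0) = ψ_t(s,0) + 2ψ(s,0) = 0. The boundary conditions carry over: u(0,t) = u(π,t) = 0.
Solve for u:
  Using separation of variables u = X(s)T(t):
  Eigenfunctions: sin(ns), n = 1, 2, 3, ...
  General solution: u(s, t) = Σ [A_n cos(n t) + B_n sin(n t)] sin(ns)
  From u(s,0) = sin(s): A_1=1. From u_t(s,0) = 0: all B_n = 0.
Hence u(s,t) = sin(s)cos(t).
Transform back: ψ(s,t) = exp(-2t)u(s,t).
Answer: ψ(s, t) = exp(-2t)sin(s)cos(t)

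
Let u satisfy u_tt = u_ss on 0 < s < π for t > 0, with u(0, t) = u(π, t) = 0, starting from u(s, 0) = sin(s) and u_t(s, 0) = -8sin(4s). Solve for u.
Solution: Separating variables: u = Σ [A_n cos(ω_n t) + B_n sin(ω_n t)] sin(ns), ω_n = n. From ICs (B_n = velocity coefficient / ω_n): A_1=1, B_4=-2.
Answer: u(s, t) = sin(s)cos(t) - 2sin(4s)sin(4t)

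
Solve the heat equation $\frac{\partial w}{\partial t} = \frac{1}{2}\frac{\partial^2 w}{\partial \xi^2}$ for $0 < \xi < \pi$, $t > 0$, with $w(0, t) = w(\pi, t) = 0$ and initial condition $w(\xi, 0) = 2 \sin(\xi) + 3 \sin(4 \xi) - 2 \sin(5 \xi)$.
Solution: Separating variables: $w = \sum c_n e^{-n^2t/2} \sin(n\xi)$. From $w(\xi,0) = 2 \sin(\xi) + 3 \sin(4 \xi) - 2 \sin(5 \xi)$: $c_1=2, c_4=3, c_5=-2$.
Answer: $w(\xi, t) = 3 e^{-8 t} \sin(4 \xi) + 2 e^{-t/2} \sin(\xi) - 2 e^{-25 t/2} \sin(5 \xi)$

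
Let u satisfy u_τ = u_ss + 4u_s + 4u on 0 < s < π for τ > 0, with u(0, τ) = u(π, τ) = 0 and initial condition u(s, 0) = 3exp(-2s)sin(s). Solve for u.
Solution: Substitute u = exp(-2s)w.
Then u_s = exp(-2s)(w_s - 2w), u_ss = exp(-2s)(w_ss - 4w_s + 4w), u_τ = exp(-2s)w_τ; substituting and dividing by exp(-2s), the lower-order terms cancel: w_τ = w_ss (standard heat equation).
Data for w: w(s,0) = exp(2s)u(s,0) = 3sin(s). The boundary conditions carry over: w(0,τ) = w(π,τ) = 0.
Separating variables: w = Σ c_n exp(-n²τ) sin(ns). From w(s,0) = 3sin(s): c_1=3.
So w(s,τ) = 3exp(-τ)sin(s), and u(s,τ) = exp(-2s)w(s,τ).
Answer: u(s, τ) = 3exp(-2s)exp(-τ)sin(s)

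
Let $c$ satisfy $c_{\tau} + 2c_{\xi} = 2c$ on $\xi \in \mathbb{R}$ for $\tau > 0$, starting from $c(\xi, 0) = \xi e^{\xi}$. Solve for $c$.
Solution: Substitute $c = e^{\xi}u$, i.e. $u = e^{-\xi}c$.
By the product rule, $c_{\xi} = e^{\xi}(u_{\xi} + u)$, $c_{\tau} = e^{\xi}u_{\tau}$.
Substituting into the PDE and dividing by $e^{\xi}$: $u_{\tau} + 2(u_{\xi} + u) = 2u$.
The lower-order terms cancel, leaving the standard advection equation $u_{\tau} + 2u_{\xi} = 0$.
Initial data for $u$: $u(\xi,0) = e^{-\xi}c(\xi,0) = \xi$.
Solve for $u$:
  By method of characteristics (waves move right with speed 2):
  Along characteristics $\xi - 2\tau =$ const, $u$ is constant, so $u(\xi,\tau) = f(\xi - 2\tau)$ with $f = u( \cdot , 0)$.
Hence $u(\xi,\tau) = \xi - 2 \tau$.
Transform back: $c(\xi,\tau) = e^{\xi}u(\xi,\tau)$.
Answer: $c(\xi, \tau) = -2 \tau e^{\xi} + \xi e^{\xi}$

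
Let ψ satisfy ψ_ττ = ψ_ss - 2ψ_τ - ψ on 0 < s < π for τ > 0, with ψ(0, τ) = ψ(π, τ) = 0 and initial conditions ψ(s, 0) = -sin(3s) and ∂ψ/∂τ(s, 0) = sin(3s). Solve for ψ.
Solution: Substitute ψ = exp(-τ)u, i.e. u = exp(τ)ψ.
By the product rule, ψ_τ = exp(-τ)(u_τ - u), ψ_ττ = exp(-τ)(u_ττ - 2u_τ + u), ψ_ss = exp(-τ)u_ss.
Substituting into the PDE and dividing by exp(-τ): u_ττ - 2u_τ + u = u_ss - 2(u_τ - u) - u.
The lower-order terms cancel, leaving the standard wave equation u_ττ = u_ss.
Initial data for u: u(s,0) = ψ(s,0) = -sin(3s); u_τ(s,0) = ψ_τ(s,0) + ψ(s,0) = 0. The boundary conditions carry over: u(0,τ) = u(π,τ) = 0.
Solve for u:
  Using separation of variables u = X(s)T(τ):
  Eigenfunctions: sin(ns), n = 1, 2, 3, ...
  General solution: u(s, τ) = Σ [A_n cos(n τ) + B_n sin(n τ)] sin(ns)
  From u(s,0) = -sin(3s): A_3=-1. From u_τ(s,0) = 0: all B_n = 0.
Hence u(s,τ) = -sin(3s)cos(3τ).
Transform back: ψ(s,τ) = exp(-τ)u(s,τ).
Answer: ψ(s, τ) = -exp(-τ)sin(3s)cos(3τ)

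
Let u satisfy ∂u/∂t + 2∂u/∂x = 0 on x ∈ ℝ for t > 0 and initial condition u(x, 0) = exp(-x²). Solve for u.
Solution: By characteristics (dx/dt = 2), u(x,t) = f(x - 2t) with f = u(·, 0).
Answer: u(x, t) = exp(-(-2t + x)²)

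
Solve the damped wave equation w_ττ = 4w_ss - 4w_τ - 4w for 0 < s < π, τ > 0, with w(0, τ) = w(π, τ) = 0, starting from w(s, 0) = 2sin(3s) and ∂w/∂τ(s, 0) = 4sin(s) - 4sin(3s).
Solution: Substitute w = exp(-2τ)u, i.e. u = exp(2τ)w.
By the product rule, w_τ = exp(-2τ)(u_τ - 2u), w_ττ = exp(-2τ)(u_ττ - 4u_τ + 4u), w_ss = exp(-2τ)u_ss.
Substituting into the PDE and dividing by exp(-2τ): u_ττ - 4u_τ + 4u = 4u_ss - 4(u_τ - 2u) - 4u.
The lower-order terms cancel, leaving the standard wave equation u_ττ = 4u_ss.
Initial data for u: u(s,0) = w(s,0) = 2sin(3s); u_τ(s,0) = w_τ(s,0) + 2w(s,0) = 4sin(s). The boundary conditions carry over: u(0,τ) = u(π,τ) = 0.
Solve for u:
  Using separation of variables u = X(s)T(τ):
  Eigenfunctions: sin(ns), n = 1, 2, 3, ...
  General solution: u(s, τ) = Σ [A_n cos(2n τ) + B_n sin(2n τ)] sin(ns)
  From u(s,0) = 2sin(3s): A_3=2. From u_τ(s,0) = 4sin(s), using u_τ(s,0) = Σ ω_n B_n sin(ns) with ω_n = 2n: B_1 = 4/2 = 2.
Hence u(s,τ) = 2sin(s)sin(2τ) + 2sin(3s)cos(6τ).
Transform back: w(s,τ) = exp(-2τ)u(s,τ).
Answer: w(s, τ) = 2exp(-2τ)sin(s)sin(2τ) + 2exp(-2τ)sin(3s)cos(6τ)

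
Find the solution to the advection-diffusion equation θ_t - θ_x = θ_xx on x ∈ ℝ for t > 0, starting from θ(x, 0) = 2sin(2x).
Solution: Change to a moving frame: let η = x + t, σ = t and write θ(x,t) = u(η,σ).
By the chain rule θ_t = u_σ + u_η, θ_x = u_η, θ_xx = u_ηη.
Then θ_t - θ_x = u_σ: the advection term cancels and the PDE becomes the heat equation u_σ = u_ηη on η ∈ ℝ.
Initial data: u(η,0) = θ(η,0) = 2sin(2η).
On η ∈ ℝ each mode satisfies (sin(nη))″ = -n² sin(nη), so exp(-n²σ) sin(nη) solves the heat equation; by superposition u(η,σ) = Σ c_n exp(-n²σ) sin(nη).
Reading off the coefficients: c_2=2, so u(η,σ) = 2exp(-4σ)sin(2η).
Substituting back η = x + t, σ = t: θ(x,t) = u(x + t, t).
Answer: θ(x, t) = 2exp(-4t)sin(2t + 2x)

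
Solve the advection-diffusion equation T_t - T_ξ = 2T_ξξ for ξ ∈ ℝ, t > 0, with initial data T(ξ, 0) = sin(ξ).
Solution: Moving frame: η = ξ + t, σ = t, T = u(η,σ), so T_t = u_σ + u_η and T_ξξ = u_ηη.
Hence T_t - T_ξ = u_σ and the PDE becomes the heat equation u_σ = 2u_ηη on η ∈ ℝ.
Initial data: u(η,0) = T(η,0) = sin(η). Each mode sin(nη) decays as exp(-2n²σ) on ℝ, so u(η,σ) = Σ c_n exp(-2n²σ) sin(nη) with c_1=1: u(η,σ) = exp(-2σ)sin(η).
Substituting back: T(ξ,t) = u(ξ + t, t).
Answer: T(ξ, t) = exp(-2t)sin(t + ξ)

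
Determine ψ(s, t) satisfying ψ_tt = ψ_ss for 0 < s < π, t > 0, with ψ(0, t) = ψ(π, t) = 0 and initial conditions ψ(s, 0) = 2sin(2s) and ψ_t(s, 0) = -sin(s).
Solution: Using separation of variables ψ = X(s)T(t):
Eigenfunctions: sin(ns), n = 1, 2, 3, ...
General solution: ψ(s, t) = Σ [A_n cos(n t) + B_n sin(n t)] sin(ns)
From ψ(s,0) = 2sin(2s): A_2=2. From ψ_t(s,0) = -sin(s), using ψ_t(s,0) = Σ ω_n B_n sin(ns) with ω_n = n: B_1 = (-1)/1 = -1.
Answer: ψ(s, t) = -sin(s)sin(t) + 2sin(2s)cos(2t)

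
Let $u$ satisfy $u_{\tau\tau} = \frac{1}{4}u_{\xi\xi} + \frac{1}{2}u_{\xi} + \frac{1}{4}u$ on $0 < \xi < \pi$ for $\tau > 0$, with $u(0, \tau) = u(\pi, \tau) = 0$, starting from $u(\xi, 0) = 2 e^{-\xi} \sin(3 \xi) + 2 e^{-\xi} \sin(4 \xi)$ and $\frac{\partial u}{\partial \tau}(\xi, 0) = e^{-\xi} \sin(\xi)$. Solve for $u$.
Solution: Substitute $u = e^{-\xi}w$, i.e. $w = e^{\xi}u$.
By the product rule, $u_{\xi} = e^{-\xi}(w_{\xi} - w)$, $u_{\xi\xi} = e^{-\xi}(w_{\xi\xi} - 2w_{\xi} + w)$, $u_{\tau\tau} = e^{-\xi}w_{\tau\tau}$.
Substituting into the PDE and dividing by $e^{-\xi}$: $w_{\tau\tau} = \frac{1}{4}(w_{\xi\xi} - 2w_{\xi} + w) + \frac{1}{2}(w_{\xi} - w) + \frac{1}{4}w$.
The lower-order terms cancel, leaving the standard wave equation $w_{\tau\tau} = \frac{1}{4}w_{\xi\xi}$.
Initial data for $w$: $w(\xi,0) = e^{\xi}u(\xi,0) = 2 \sin(3 \xi) + 2 \sin(4 \xi)$; $w_{\tau}(\xi,0) = e^{\xi}u_{\tau}(\xi,0) = \sin(\xi)$. The boundary conditions carry over: $w(0,\tau) = w(\pi,\tau) = 0$.
Solve for $w$:
  Using separation of variables $w = X(\xi)T(\tau)$:
  Eigenfunctions: $\sin(n\xi)$, $n = 1, 2, 3, \ldots$
  General solution: $w(\xi, \tau) = \sum [A_n \cos(n \tau/2) + B_n \sin(n \tau/2)] \sin(n\xi)$
  From $w(\xi,0) = 2 \sin(3 \xi) + 2 \sin(4 \xi)$: $A_3=2, A_4=2$. From $w_{\tau}(\xi,0) = \sin(\xi)$, using $w_{\tau}(\xi,0) = \sum \omega_n B_n \sin(n\xi)$ with $\omega_n = n/2$: $B_1 = 1/(1/2) = 2$.
Hence $w(\xi,\tau) = 2 \sin(\xi) \sin(\tau/2) + 2 \sin(3 \xi) \cos(3 \tau/2) + 2 \sin(4 \xi) \cos(2 \tau)$.
Transform back: $u(\xi,\tau) = e^{-\xi}w(\xi,\tau)$.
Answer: $u(\xi, \tau) = 2 e^{-\xi} \sin(\tau/2) \sin(\xi) + 2 e^{-\xi} \sin(3 \xi) \cos(3 \tau/2) + 2 e^{-\xi} \sin(4 \xi) \cos(2 \tau)$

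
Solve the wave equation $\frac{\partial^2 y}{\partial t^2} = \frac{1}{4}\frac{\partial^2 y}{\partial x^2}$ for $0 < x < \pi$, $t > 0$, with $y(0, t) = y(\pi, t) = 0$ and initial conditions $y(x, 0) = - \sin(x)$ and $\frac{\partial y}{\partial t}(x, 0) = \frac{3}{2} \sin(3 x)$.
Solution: Using separation of variables $y = X(x)T(t)$:
Eigenfunctions: $\sin(nx)$, $n = 1, 2, 3, \ldots$
General solution: $y(x, t) = \sum [A_n \cos(n t/2) + B_n \sin(n t/2)] \sin(nx)$
From $y(x,0) = - \sin(x)$: $A_1=-1$. From $y_t(x,0) = \frac{3}{2} \sin(3 x)$, using $y_t(x,0) = \sum \omega_n B_n \sin(nx)$ with $\omega_n = n/2$: $B_3 = (3/2)/(3/2) = 1$.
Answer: $y(x, t) = \sin(3 t/2) \sin(3 x) -  \sin(x) \cos(t/2)$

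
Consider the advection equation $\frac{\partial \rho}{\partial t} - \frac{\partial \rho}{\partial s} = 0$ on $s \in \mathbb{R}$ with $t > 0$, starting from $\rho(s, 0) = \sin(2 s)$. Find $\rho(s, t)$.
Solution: By characteristics ($ds/dt = -1$), $\rho(s,t) = f(s + t)$ with $f = \rho( \cdot , 0)$.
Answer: $\rho(s, t) = \sin(2 s + 2 t)$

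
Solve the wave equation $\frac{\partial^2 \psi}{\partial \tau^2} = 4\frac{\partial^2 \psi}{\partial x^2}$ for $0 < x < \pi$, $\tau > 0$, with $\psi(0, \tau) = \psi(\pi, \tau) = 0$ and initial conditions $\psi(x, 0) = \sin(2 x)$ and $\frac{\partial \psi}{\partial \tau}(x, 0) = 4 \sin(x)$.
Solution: Separating variables: $\psi = \sum [A_n \cos(\omega_n \tau) + B_n \sin(\omega_n \tau)] \sin(nx)$, $\omega_n = 2n$. From ICs ($B_n$ = velocity coefficient / $\omega_n$): $A_2=1, B_1=2$.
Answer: $\psi(x, \tau) = 2 \sin(2 \tau) \sin(x) + \sin(2 x) \cos(4 \tau)$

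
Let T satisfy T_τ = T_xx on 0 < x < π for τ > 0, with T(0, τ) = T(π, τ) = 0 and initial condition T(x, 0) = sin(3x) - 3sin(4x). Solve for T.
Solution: Separating variables: T = Σ c_n exp(-n²τ) sin(nx). From T(x,0) = sin(3x) - 3sin(4x): c_3=1, c_4=-3.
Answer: T(x, τ) = exp(-9τ)sin(3x) - 3exp(-16τ)sin(4x)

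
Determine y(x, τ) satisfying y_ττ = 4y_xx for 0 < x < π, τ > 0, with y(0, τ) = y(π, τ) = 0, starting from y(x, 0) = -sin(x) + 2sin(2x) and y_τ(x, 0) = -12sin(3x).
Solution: Separating variables: y = Σ [A_n cos(ω_n τ) + B_n sin(ω_n τ)] sin(nx), ω_n = 2n. From ICs (B_n = velocity coefficient / ω_n): A_1=-1, A_2=2, B_3=-2.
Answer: y(x, τ) = -sin(x)cos(2τ) + 2sin(2x)cos(4τ) - 2sin(3x)sin(6τ)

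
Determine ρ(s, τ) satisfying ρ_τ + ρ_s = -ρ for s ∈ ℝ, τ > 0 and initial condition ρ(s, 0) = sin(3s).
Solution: Substitute ρ = exp(-τ)u, i.e. u = exp(τ)ρ.
By the product rule, ρ_τ = exp(-τ)(u_τ - u), ρ_s = exp(-τ)u_s.
Substituting into the PDE and dividing by exp(-τ): u_τ - u + u_s = -u.
The lower-order terms cancel, leaving the standard advection equation u_τ + u_s = 0.
Initial data for u: u(s,0) = ρ(s,0) = sin(3s).
Solve for u:
  By method of characteristics (waves move right with speed 1):
  Along characteristics s - τ = const, u is constant, so u(s,τ) = f(s - τ) with f = u(·, 0).
Hence u(s,τ) = sin(3s - 3τ).
Transform back: ρ(s,τ) = exp(-τ)u(s,τ).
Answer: ρ(s, τ) = exp(-τ)sin(3s - 3τ)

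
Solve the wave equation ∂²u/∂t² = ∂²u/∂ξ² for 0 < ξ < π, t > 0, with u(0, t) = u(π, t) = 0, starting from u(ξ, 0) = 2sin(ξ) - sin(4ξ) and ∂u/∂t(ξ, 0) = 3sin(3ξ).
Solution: Separating variables: u = Σ [A_n cos(ω_n t) + B_n sin(ω_n t)] sin(nξ), ω_n = n. From ICs (B_n = velocity coefficient / ω_n): A_1=2, A_4=-1, B_3=1.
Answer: u(ξ, t) = sin(3t)sin(3ξ) + 2sin(ξ)cos(t) - sin(4ξ)cos(4t)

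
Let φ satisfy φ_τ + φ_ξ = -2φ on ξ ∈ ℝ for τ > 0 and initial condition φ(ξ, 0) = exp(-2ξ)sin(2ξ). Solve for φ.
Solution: Substitute φ = exp(-2ξ)u, i.e. u = exp(2ξ)φ.
By the product rule, φ_ξ = exp(-2ξ)(u_ξ - 2u), φ_τ = exp(-2ξ)u_τ.
Substituting into the PDE and dividing by exp(-2ξ): u_τ + (u_ξ - 2u) = -2u.
The lower-order terms cancel, leaving the standard advection equation u_τ + u_ξ = 0.
Initial data for u: u(ξ,0) = exp(2ξ)φ(ξ,0) = sin(2ξ).
Solve for u:
  By method of characteristics (waves move right with speed 1):
  Along characteristics ξ - τ = const, u is constant, so u(ξ,τ) = f(ξ - τ) with f = u(·, 0).
Hence u(ξ,τ) = sin(2ξ - 2τ).
Transform back: φ(ξ,τ) = exp(-2ξ)u(ξ,τ).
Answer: φ(ξ, τ) = exp(-2ξ)sin(2ξ - 2τ)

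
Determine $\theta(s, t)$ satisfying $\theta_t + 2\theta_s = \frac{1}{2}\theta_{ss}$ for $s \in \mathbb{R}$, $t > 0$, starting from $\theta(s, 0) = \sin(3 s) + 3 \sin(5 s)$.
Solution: Moving frame: $\eta = s - 2t$, $\sigma = t$, $\theta = u(\eta,\sigma)$, so $\theta_t = u_{\sigma} - 2u_{\eta}$ and $\theta_{ss} = u_{\eta\eta}$.
Hence $\theta_t + 2\theta_s = u_{\sigma}$ and the PDE becomes the heat equation $u_{\sigma} = \frac{1}{2}u_{\eta\eta}$ on $\eta \in \mathbb{R}$.
Initial data: $u(\eta,0) = \theta(\eta,0) = \sin(3 \eta) + 3 \sin(5 \eta)$. Each mode $\sin(n\eta)$ decays as $e^{-n^2\sigma/2}$ on $\mathbb{R}$, so $u(\eta,\sigma) = \sum c_n e^{-n^2\sigma/2} \sin(n\eta)$ with $c_3=1, c_5=3$: $u(\eta,\sigma) = e^{-9 \sigma/2} \sin(3 \eta) + 3 e^{-25 \sigma/2} \sin(5 \eta)$.
Substituting back: $\theta(s,t) = u(s - 2t, t)$.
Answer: $\theta(s, t) = e^{-9 t/2} \sin(3 s - 6 t) + 3 e^{-25 t/2} \sin(5 s - 10 t)$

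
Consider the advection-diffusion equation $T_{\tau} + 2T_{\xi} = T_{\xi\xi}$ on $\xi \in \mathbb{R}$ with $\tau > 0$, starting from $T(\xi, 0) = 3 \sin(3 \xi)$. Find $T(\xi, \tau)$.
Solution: Change to a moving frame: let $\eta = \xi - 2\tau$, $\sigma = \tau$ and write $T(\xi,\tau) = u(\eta,\sigma)$.
By the chain rule $T_{\tau} = u_{\sigma} - 2u_{\eta}$, $T_{\xi} = u_{\eta}$, $T_{\xi\xi} = u_{\eta\eta}$.
Then $T_{\tau} + 2T_{\xi} = u_{\sigma}$: the advection term cancels and the PDE becomes the heat equation $u_{\sigma} = u_{\eta\eta}$ on $\eta \in \mathbb{R}$.
Initial data: $u(\eta,0) = T(\eta,0) = 3 \sin(3 \eta)$.
On $\eta \in \mathbb{R}$ each mode satisfies $(\sin(n\eta))'' = -n^2 \sin(n\eta)$, so $e^{-n^2\sigma} \sin(n\eta)$ solves the heat equation; by superposition $u(\eta,\sigma) = \sum c_n e^{-n^2\sigma} \sin(n\eta)$.
Reading off the coefficients: $c_3=3$, so $u(\eta,\sigma) = 3 e^{-9 \sigma} \sin(3 \eta)$.
Substituting back $\eta = \xi - 2\tau$, $\sigma = \tau$: $T(\xi,\tau) = u(\xi - 2\tau, \tau)$.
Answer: $T(\xi, \tau) = -3 e^{-9 \tau} \sin(6 \tau - 3 \xi)$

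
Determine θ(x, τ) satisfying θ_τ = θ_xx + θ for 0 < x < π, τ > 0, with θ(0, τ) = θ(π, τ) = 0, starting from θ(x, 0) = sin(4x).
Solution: Substitute θ = exp(τ)u, i.e. u = exp(-τ)θ.
By the product rule, θ_τ = exp(τ)(u_τ + u), θ_xx = exp(τ)u_xx.
Substituting into the PDE and dividing by exp(τ): u_τ + u = u_xx + u.
The lower-order terms cancel, leaving the standard heat equation u_τ = u_xx.
Initial data for u: u(x,0) = θ(x,0) = sin(4x). The boundary conditions carry over: u(0,τ) = u(π,τ) = 0.
Solve for u:
  Using separation of variables u = X(x)G(τ):
  Eigenfunctions: sin(nx), n = 1, 2, 3, ...
  General solution: u(x, τ) = Σ c_n sin(nx) exp(-n² τ)
  Matching u(x,0) = sin(4x) term by term: c_4=1.
Hence u(x,τ) = exp(-16τ)sin(4x).
Transform back: θ(x,τ) = exp(τ)u(x,τ).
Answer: θ(x, τ) = exp(-15τ)sin(4x)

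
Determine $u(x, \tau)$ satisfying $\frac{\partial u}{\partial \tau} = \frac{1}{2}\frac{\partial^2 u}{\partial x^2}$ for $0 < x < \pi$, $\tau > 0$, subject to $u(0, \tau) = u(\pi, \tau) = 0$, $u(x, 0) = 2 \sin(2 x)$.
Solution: Separating variables: $u = \sum c_n e^{-n^2\tau/2} \sin(nx)$. From $u(x,0) = 2 \sin(2 x)$: $c_2=2$.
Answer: $u(x, \tau) = 2 e^{-2 \tau} \sin(2 x)$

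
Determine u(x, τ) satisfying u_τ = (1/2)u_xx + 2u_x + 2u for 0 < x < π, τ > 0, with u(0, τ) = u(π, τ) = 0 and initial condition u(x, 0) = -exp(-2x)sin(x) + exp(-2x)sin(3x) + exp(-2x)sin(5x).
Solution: Substitute u = exp(-2x)w.
Then u_x = exp(-2x)(w_x - 2w), u_xx = exp(-2x)(w_xx - 4w_x + 4w), u_τ = exp(-2x)w_τ; substituting and dividing by exp(-2x), the lower-order terms cancel: w_τ = (1/2)w_xx (standard heat equation).
Data for w: w(x,0) = exp(2x)u(x,0) = -sin(x) + sin(3x) + sin(5x). The boundary conditions carry over: w(0,τ) = w(π,τ) = 0.
Separating variables: w = Σ c_n exp(-n²τ/2) sin(nx). From w(x,0) = -sin(x) + sin(3x) + sin(5x): c_1=-1, c_3=1, c_5=1.
So w(x,τ) = -exp(-τ/2)sin(x) + exp(-9τ/2)sin(3x) + exp(-25τ/2)sin(5x), and u(x,τ) = exp(-2x)w(x,τ).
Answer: u(x, τ) = -exp(-2x)exp(-τ/2)sin(x) + exp(-2x)exp(-9τ/2)sin(3x) + exp(-2x)exp(-25τ/2)sin(5x)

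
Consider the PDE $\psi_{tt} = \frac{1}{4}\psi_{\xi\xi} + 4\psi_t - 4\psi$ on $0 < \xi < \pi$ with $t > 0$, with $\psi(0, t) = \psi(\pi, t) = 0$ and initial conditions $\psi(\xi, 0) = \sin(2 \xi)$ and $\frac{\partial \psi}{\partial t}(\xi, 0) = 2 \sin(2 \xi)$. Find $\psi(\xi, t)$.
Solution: Substitute $\psi = e^{2t}u$, i.e. $u = e^{-2t}\psi$.
By the product rule, $\psi_t = e^{2t}(u_t + 2u)$, $\psi_{tt} = e^{2t}(u_{tt} + 4u_t + 4u)$, $\psi_{\xi\xi} = e^{2t}u_{\xi\xi}$.
Substituting into the PDE and dividing by $e^{2t}$: $u_{tt} + 4u_t + 4u = \frac{1}{4}u_{\xi\xi} + 4(u_t + 2u) - 4u$.
The lower-order terms cancel, leaving the standard wave equation $u_{tt} = \frac{1}{4}u_{\xi\xi}$.
Initial data for $u$: $u(\xi,0) = \psi(\xi,0) = \sin(2 \xi)$; $u_t(\xi,0) = \psi_t(\xi,0) - 2\psi(\xi,0) = 0$. The boundary conditions carry over: $u(0,t) = u(\pi,t) = 0$.
Solve for $u$:
  Using separation of variables $u = X(\xi)T(t)$:
  Eigenfunctions: $\sin(n\xi)$, $n = 1, 2, 3, \ldots$
  General solution: $u(\xi, t) = \sum [A_n \cos(n t/2) + B_n \sin(n t/2)] \sin(n\xi)$
  From $u(\xi,0) = \sin(2 \xi)$: $A_2=1$. From $u_t(\xi,0) = 0$: all $B_n = 0$.
Hence $u(\xi,t) = \sin(2 \xi) \cos(t)$.
Transform back: $\psi(\xi,t) = e^{2t}u(\xi,t)$.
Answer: $\psi(\xi, t) = e^{2 t} \sin(2 \xi) \cos(t)$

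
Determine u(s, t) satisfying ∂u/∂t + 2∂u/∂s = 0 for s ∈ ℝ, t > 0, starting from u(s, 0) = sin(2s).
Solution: By characteristics (ds/dt = 2), u(s,t) = f(s - 2t) with f = u(·, 0).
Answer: u(s, t) = sin(2s - 4t)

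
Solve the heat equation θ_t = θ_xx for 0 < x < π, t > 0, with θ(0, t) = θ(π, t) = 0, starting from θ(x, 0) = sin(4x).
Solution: Using separation of variables θ = X(x)G(t):
Eigenfunctions: sin(nx), n = 1, 2, 3, ...
General solution: θ(x, t) = Σ c_n sin(nx) exp(-n² t)
Matching θ(x,0) = sin(4x) term by term: c_4=1.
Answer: θ(x, t) = exp(-16t)sin(4x)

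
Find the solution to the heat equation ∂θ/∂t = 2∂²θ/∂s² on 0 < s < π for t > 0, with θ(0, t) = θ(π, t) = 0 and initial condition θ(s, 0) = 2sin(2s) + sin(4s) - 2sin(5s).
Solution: Separating variables: θ = Σ c_n exp(-2n²t) sin(ns). From θ(s,0) = 2sin(2s) + sin(4s) - 2sin(5s): c_2=2, c_4=1, c_5=-2.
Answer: θ(s, t) = 2exp(-8t)sin(2s) + exp(-32t)sin(4s) - 2exp(-50t)sin(5s)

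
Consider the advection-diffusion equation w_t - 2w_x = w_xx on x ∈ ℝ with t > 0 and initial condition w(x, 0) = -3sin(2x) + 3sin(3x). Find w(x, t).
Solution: Moving frame: η = x + 2t, σ = t, w = u(η,σ), so w_t = u_σ + 2u_η and w_xx = u_ηη.
Hence w_t - 2w_x = u_σ and the PDE becomes the heat equation u_σ = u_ηη on η ∈ ℝ.
Initial data: u(η,0) = w(η,0) = -3sin(2η) + 3sin(3η). Each mode sin(nη) decays as exp(-n²σ) on ℝ, so u(η,σ) = Σ c_n exp(-n²σ) sin(nη) with c_2=-3, c_3=3: u(η,σ) = -3exp(-4σ)sin(2η) + 3exp(-9σ)sin(3η).
Substituting back: w(x,t) = u(x + 2t, t).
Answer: w(x, t) = -3exp(-4t)sin(4t + 2x) + 3exp(-9t)sin(6t + 3x)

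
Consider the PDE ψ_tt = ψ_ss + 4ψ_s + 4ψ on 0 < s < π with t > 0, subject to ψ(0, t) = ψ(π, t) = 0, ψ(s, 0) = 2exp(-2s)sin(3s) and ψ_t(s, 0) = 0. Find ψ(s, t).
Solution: Substitute ψ = exp(-2s)u.
Then ψ_s = exp(-2s)(u_s - 2u), ψ_ss = exp(-2s)(u_ss - 4u_s + 4u), ψ_tt = exp(-2s)u_tt; substituting and dividing by exp(-2s), the lower-order terms cancel: u_tt = u_ss (standard wave equation).
Data for u: u(s,0) = exp(2s)ψ(s,0) = 2sin(3s); u_t(s,0) = exp(2s)ψ_t(s,0) = 0. The boundary conditions carry over: u(0,t) = u(π,t) = 0.
Separating variables: u = Σ [A_n cos(ω_n t) + B_n sin(ω_n t)] sin(ns), ω_n = n. From ICs: A_3=2.
So u(s,t) = 2sin(3s)cos(3t), and ψ(s,t) = exp(-2s)u(s,t).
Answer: ψ(s, t) = 2exp(-2s)sin(3s)cos(3t)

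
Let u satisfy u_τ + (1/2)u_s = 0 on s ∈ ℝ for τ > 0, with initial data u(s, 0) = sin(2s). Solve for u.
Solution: By method of characteristics (waves move right with speed 1/2):
Along characteristics s - (1/2)τ = const, u is constant, so u(s,τ) = f(s - (1/2)τ) with f = u(·, 0).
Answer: u(s, τ) = sin(2s - τ)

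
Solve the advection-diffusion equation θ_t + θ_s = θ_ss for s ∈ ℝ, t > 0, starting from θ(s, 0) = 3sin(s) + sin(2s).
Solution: Moving frame: η = s - t, σ = t, θ = u(η,σ), so θ_t = u_σ - u_η and θ_ss = u_ηη.
Hence θ_t + θ_s = u_σ and the PDE becomes the heat equation u_σ = u_ηη on η ∈ ℝ.
Initial data: u(η,0) = θ(η,0) = 3sin(η) + sin(2η). Each mode sin(nη) decays as exp(-n²σ) on ℝ, so u(η,σ) = Σ c_n exp(-n²σ) sin(nη) with c_1=3, c_2=1: u(η,σ) = 3exp(-σ)sin(η) + exp(-4σ)sin(2η).
Substituting back: θ(s,t) = u(s - t, t).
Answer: θ(s, t) = 3exp(-t)sin(s - t) + exp(-4t)sin(2s - 2t)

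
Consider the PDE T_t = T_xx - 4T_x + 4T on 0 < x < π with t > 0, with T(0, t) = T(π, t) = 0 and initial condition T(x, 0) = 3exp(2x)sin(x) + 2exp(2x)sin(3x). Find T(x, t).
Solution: Substitute T = exp(2x)u, i.e. u = exp(-2x)T.
By the product rule, T_x = exp(2x)(u_x + 2u), T_xx = exp(2x)(u_xx + 4u_x + 4u), T_t = exp(2x)u_t.
Substituting into the PDE and dividing by exp(2x): u_t = (u_xx + 4u_x + 4u) - 4(u_x + 2u) + 4u.
The lower-order terms cancel, leaving the standard heat equation u_t = u_xx.
Initial data for u: u(x,0) = exp(-2x)T(x,0) = 3sin(x) + 2sin(3x). The boundary conditions carry over: u(0,t) = u(π,t) = 0.
Solve for u:
  Using separation of variables u = X(x)G(t):
  Eigenfunctions: sin(nx), n = 1, 2, 3, ...
  General solution: u(x, t) = Σ c_n sin(nx) exp(-n² t)
  Matching u(x,0) = 3sin(x) + 2sin(3x) term by term: c_1=3, c_3=2.
Hence u(x,t) = 3exp(-t)sin(x) + 2exp(-9t)sin(3x).
Transform back: T(x,t) = exp(2x)u(x,t).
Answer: T(x, t) = 3exp(-t)exp(2x)sin(x) + 2exp(-9t)exp(2x)sin(3x)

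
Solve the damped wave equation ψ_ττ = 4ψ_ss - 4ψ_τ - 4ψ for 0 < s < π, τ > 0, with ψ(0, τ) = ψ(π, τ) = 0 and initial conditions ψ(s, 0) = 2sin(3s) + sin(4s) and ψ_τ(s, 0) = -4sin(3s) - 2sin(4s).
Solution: Substitute ψ = exp(-2τ)u.
Then ψ_τ = exp(-2τ)(u_τ - 2u), ψ_ττ = exp(-2τ)(u_ττ - 4u_τ + 4u), ψ_ss = exp(-2τ)u_ss; substituting and dividing by exp(-2τ), the lower-order terms cancel: u_ττ = 4u_ss (standard wave equation).
Data for u: u(s,0) = ψ(s,0) = 2sin(3s) + sin(4s); u_τ(s,0) = ψ_τ(s,0) + 2ψ(s,0) = 0. The boundary conditions carry over: u(0,τ) = u(π,τ) = 0.
Separating variables: u = Σ [A_n cos(ω_n τ) + B_n sin(ω_n τ)] sin(ns), ω_n = 2n. From ICs: A_3=2, A_4=1.
So u(s,τ) = 2sin(3s)cos(6τ) + sin(4s)cos(8τ), and ψ(s,τ) = exp(-2τ)u(s,τ).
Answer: ψ(s, τ) = 2exp(-2τ)sin(3s)cos(6τ) + exp(-2τ)sin(4s)cos(8τ)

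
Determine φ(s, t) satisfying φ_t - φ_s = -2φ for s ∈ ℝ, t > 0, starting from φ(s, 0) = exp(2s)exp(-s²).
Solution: Substitute φ = exp(2s)u.
Then φ_s = exp(2s)(u_s + 2u), φ_t = exp(2s)u_t; substituting and dividing by exp(2s), the lower-order terms cancel: u_t - u_s = 0 (standard advection equation).
Data for u: u(s,0) = exp(-2s)φ(s,0) = exp(-s²).
By characteristics (ds/dt = -1), u(s,t) = f(s + t) with f = u(·, 0).
So u(s,t) = exp(-(s + t)²), and φ(s,t) = exp(2s)u(s,t).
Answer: φ(s, t) = exp(2s)exp(-(s + t)²)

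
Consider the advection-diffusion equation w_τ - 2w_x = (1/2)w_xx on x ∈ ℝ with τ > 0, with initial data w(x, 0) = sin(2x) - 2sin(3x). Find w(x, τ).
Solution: Change to a moving frame: let η = x + 2τ, σ = τ and write w(x,τ) = u(η,σ).
By the chain rule w_τ = u_σ + 2u_η, w_x = u_η, w_xx = u_ηη.
Then w_τ - 2w_x = u_σ: the advection term cancels and the PDE becomes the heat equation u_σ = (1/2)u_ηη on η ∈ ℝ.
Initial data: u(η,0) = w(η,0) = sin(2η) - 2sin(3η).
On η ∈ ℝ each mode satisfies (sin(nη))″ = -n² sin(nη), so exp(-n²σ/2) sin(nη) solves the heat equation; by superposition u(η,σ) = Σ c_n exp(-n²σ/2) sin(nη).
Reading off the coefficients: c_2=1, c_3=-2, so u(η,σ) = exp(-2σ)sin(2η) - 2exp(-9σ/2)sin(3η).
Substituting back η = x + 2τ, σ = τ: w(x,τ) = u(x + 2τ, τ).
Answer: w(x, τ) = exp(-2τ)sin(2x + 4τ) - 2exp(-9τ/2)sin(3x + 6τ)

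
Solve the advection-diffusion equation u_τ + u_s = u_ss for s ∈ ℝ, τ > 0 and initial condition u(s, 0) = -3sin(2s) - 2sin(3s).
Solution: Change to a moving frame: let η = s - τ, σ = τ and write u(s,τ) = w(η,σ).
By the chain rule u_τ = w_σ - w_η, u_s = w_η, u_ss = w_ηη.
Then u_τ + u_s = w_σ: the advection term cancels and the PDE becomes the heat equation w_σ = w_ηη on η ∈ ℝ.
Initial data: w(η,0) = u(η,0) = -3sin(2η) - 2sin(3η).
On η ∈ ℝ each mode satisfies (sin(nη))″ = -n² sin(nη), so exp(-n²σ) sin(nη) solves the heat equation; by superposition w(η,σ) = Σ c_n exp(-n²σ) sin(nη).
Reading off the coefficients: c_2=-3, c_3=-2, so w(η,σ) = -3exp(-4σ)sin(2η) - 2exp(-9σ)sin(3η).
Substituting back η = s - τ, σ = τ: u(s,τ) = w(s - τ, τ).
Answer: u(s, τ) = -3exp(-4τ)sin(2s - 2τ) - 2exp(-9τ)sin(3s - 3τ)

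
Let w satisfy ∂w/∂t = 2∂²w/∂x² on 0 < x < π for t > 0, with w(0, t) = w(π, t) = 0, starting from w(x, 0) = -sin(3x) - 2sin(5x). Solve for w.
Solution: Separating variables: w = Σ c_n exp(-2n²t) sin(nx). From w(x,0) = -sin(3x) - 2sin(5x): c_3=-1, c_5=-2.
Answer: w(x, t) = -exp(-18t)sin(3x) - 2exp(-50t)sin(5x)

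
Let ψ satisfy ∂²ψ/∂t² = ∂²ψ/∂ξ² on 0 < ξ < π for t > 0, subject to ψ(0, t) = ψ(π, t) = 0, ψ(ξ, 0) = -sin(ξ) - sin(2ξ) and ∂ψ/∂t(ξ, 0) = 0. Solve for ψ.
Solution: Using separation of variables ψ = X(ξ)T(t):
Eigenfunctions: sin(nξ), n = 1, 2, 3, ...
General solution: ψ(ξ, t) = Σ [A_n cos(n t) + B_n sin(n t)] sin(nξ)
From ψ(ξ,0) = -sin(ξ) - sin(2ξ): A_1=-1, A_2=-1. From ψ_t(ξ,0) = 0: all B_n = 0.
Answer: ψ(ξ, t) = -sin(ξ)cos(t) - sin(2ξ)cos(2t)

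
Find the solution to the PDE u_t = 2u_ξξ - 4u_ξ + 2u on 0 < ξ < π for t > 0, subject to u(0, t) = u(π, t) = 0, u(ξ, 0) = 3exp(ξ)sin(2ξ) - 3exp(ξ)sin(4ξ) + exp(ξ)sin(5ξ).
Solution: Substitute u = exp(ξ)w.
Then u_ξ = exp(ξ)(w_ξ + w), u_ξξ = exp(ξ)(w_ξξ + 2w_ξ + w), u_t = exp(ξ)w_t; substituting and dividing by exp(ξ), the lower-order terms cancel: w_t = 2w_ξξ (standard heat equation).
Data for w: w(ξ,0) = exp(-ξ)u(ξ,0) = 3sin(2ξ) - 3sin(4ξ) + sin(5ξ). The boundary conditions carry over: w(0,t) = w(π,t) = 0.
Separating variables: w = Σ c_n exp(-2n²t) sin(nξ). From w(ξ,0) = 3sin(2ξ) - 3sin(4ξ) + sin(5ξ): c_2=3, c_4=-3, c_5=1.
So w(ξ,t) = 3exp(-8t)sin(2ξ) - 3exp(-32t)sin(4ξ) + exp(-50t)sin(5ξ), and u(ξ,t) = exp(ξ)w(ξ,t).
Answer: u(ξ, t) = 3exp(-8t)exp(ξ)sin(2ξ) - 3exp(-32t)exp(ξ)sin(4ξ) + exp(-50t)exp(ξ)sin(5ξ)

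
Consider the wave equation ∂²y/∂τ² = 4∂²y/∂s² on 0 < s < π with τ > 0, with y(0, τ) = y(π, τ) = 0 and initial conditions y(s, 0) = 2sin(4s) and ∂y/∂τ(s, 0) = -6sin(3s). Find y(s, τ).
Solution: Using separation of variables y = X(s)T(τ):
Eigenfunctions: sin(ns), n = 1, 2, 3, ...
General solution: y(s, τ) = Σ [A_n cos(2n τ) + B_n sin(2n τ)] sin(ns)
From y(s,0) = 2sin(4s): A_4=2. From y_τ(s,0) = -6sin(3s), using y_τ(s,0) = Σ ω_n B_n sin(ns) with ω_n = 2n: B_3 = (-6)/6 = -1.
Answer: y(s, τ) = -sin(3s)sin(6τ) + 2sin(4s)cos(8τ)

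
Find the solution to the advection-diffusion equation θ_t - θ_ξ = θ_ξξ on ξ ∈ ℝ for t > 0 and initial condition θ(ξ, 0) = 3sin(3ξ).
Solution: Moving frame: η = ξ + t, σ = t, θ = u(η,σ), so θ_t = u_σ + u_η and θ_ξξ = u_ηη.
Hence θ_t - θ_ξ = u_σ and the PDE becomes the heat equation u_σ = u_ηη on η ∈ ℝ.
Initial data: u(η,0) = θ(η,0) = 3sin(3η). Each mode sin(nη) decays as exp(-n²σ) on ℝ, so u(η,σ) = Σ c_n exp(-n²σ) sin(nη) with c_3=3: u(η,σ) = 3exp(-9σ)sin(3η).
Substituting back: θ(ξ,t) = u(ξ + t, t).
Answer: θ(ξ, t) = 3exp(-9t)sin(3t + 3ξ)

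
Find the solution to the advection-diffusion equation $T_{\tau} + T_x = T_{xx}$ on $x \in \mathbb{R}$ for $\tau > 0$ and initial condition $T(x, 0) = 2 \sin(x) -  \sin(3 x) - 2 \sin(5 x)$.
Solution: Moving frame: $\eta = x - \tau$, $\sigma = \tau$, $T = u(\eta,\sigma)$, so $T_{\tau} = u_{\sigma} - u_{\eta}$ and $T_{xx} = u_{\eta\eta}$.
Hence $T_{\tau} + T_x = u_{\sigma}$ and the PDE becomes the heat equation $u_{\sigma} = u_{\eta\eta}$ on $\eta \in \mathbb{R}$.
Initial data: $u(\eta,0) = T(\eta,0) = 2 \sin(\eta) - \sin(3 \eta) - 2 \sin(5 \eta)$. Each mode $\sin(n\eta)$ decays as $e^{-n^2\sigma}$ on $\mathbb{R}$, so $u(\eta,\sigma) = \sum c_n e^{-n^2\sigma} \sin(n\eta)$ with $c_1=2, c_3=-1, c_5=-2$: $u(\eta,\sigma) = 2 e^{-\sigma} \sin(\eta) - e^{-9 \sigma} \sin(3 \eta) - 2 e^{-25 \sigma} \sin(5 \eta)$.
Substituting back: $T(x,\tau) = u(x - \tau, \tau)$.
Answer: $T(x, \tau) = -2 e^{-\tau} \sin(\tau - x) + e^{-9 \tau} \sin(3 \tau - 3 x) + 2 e^{-25 \tau} \sin(5 \tau - 5 x)$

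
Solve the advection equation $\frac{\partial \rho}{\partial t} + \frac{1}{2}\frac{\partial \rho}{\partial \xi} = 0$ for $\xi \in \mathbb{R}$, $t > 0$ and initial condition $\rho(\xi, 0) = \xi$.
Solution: By characteristics ($d\xi/dt = 1/2$), $\rho(\xi,t) = f(\xi - \frac{1}{2}t)$ with $f = \rho( \cdot , 0)$.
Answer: $\rho(\xi, t) = \xi - \frac{1}{2} t$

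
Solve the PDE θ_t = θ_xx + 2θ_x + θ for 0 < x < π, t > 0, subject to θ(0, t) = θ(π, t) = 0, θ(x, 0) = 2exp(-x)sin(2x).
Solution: Substitute θ = exp(-x)u, i.e. u = exp(x)θ.
By the product rule, θ_x = exp(-x)(u_x - u), θ_xx = exp(-x)(u_xx - 2u_x + u), θ_t = exp(-x)u_t.
Substituting into the PDE and dividing by exp(-x): u_t = (u_xx - 2u_x + u) + 2(u_x - u) + u.
The lower-order terms cancel, leaving the standard heat equation u_t = u_xx.
Initial data for u: u(x,0) = exp(x)θ(x,0) = 2sin(2x). The boundary conditions carry over: u(0,t) = u(π,t) = 0.
Solve for u:
  Using separation of variables u = X(x)G(t):
  Eigenfunctions: sin(nx), n = 1, 2, 3, ...
  General solution: u(x, t) = Σ c_n sin(nx) exp(-n² t)
  Matching u(x,0) = 2sin(2x) term by term: c_2=2.
Hence u(x,t) = 2exp(-4t)sin(2x).
Transform back: θ(x,t) = exp(-x)u(x,t).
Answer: θ(x, t) = 2exp(-4t)exp(-x)sin(2x)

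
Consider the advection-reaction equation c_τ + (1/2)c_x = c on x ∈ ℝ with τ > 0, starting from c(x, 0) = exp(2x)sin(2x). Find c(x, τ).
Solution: Substitute c = exp(2x)u, i.e. u = exp(-2x)c.
By the product rule, c_x = exp(2x)(u_x + 2u), c_τ = exp(2x)u_τ.
Substituting into the PDE and dividing by exp(2x): u_τ + (1/2)(u_x + 2u) = u.
The lower-order terms cancel, leaving the standard advection equation u_τ + (1/2)u_x = 0.
Initial data for u: u(x,0) = exp(-2x)c(x,0) = sin(2x).
Solve for u:
  By method of characteristics (waves move right with speed 1/2):
  Along characteristics x - (1/2)τ = const, u is constant, so u(x,τ) = f(x - (1/2)τ) with f = u(·, 0).
Hence u(x,τ) = sin(2x - τ).
Transform back: c(x,τ) = exp(2x)u(x,τ).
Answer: c(x, τ) = exp(2x)sin(2x - τ)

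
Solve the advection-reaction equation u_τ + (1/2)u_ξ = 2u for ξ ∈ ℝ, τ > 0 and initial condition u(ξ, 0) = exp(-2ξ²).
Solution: Substitute u = exp(2τ)w.
Then u_τ = exp(2τ)(w_τ + 2w), u_ξ = exp(2τ)w_ξ; substituting and dividing by exp(2τ), the lower-order terms cancel: w_τ + (1/2)w_ξ = 0 (standard advection equation).
Data for w: w(ξ,0) = u(ξ,0) = exp(-2ξ²).
By characteristics (dξ/dτ = 1/2), w(ξ,τ) = f(ξ - (1/2)τ) with f = w(·, 0).
So w(ξ,τ) = exp(-2(ξ - τ/2)²), and u(ξ,τ) = exp(2τ)w(ξ,τ).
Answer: u(ξ, τ) = exp(2τ)exp(-2(ξ - τ/2)²)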